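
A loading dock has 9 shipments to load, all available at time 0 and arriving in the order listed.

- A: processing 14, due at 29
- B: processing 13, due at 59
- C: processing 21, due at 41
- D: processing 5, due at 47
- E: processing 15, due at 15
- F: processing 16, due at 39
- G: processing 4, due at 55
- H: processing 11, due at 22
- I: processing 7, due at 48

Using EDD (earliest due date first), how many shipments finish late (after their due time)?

8

EDD (increasing due date): E H A F C D I G B.
E: 0→15, due 15, tardiness 0
H: 15→26, due 22, tardiness 4
A: 26→40, due 29, tardiness 11
F: 40→56, due 39, tardiness 17
C: 56→77, due 41, tardiness 36
D: 77→82, due 47, tardiness 35
I: 82→89, due 48, tardiness 41
G: 89→93, due 55, tardiness 38
B: 93→106, due 59, tardiness 47
Late shipments: 8.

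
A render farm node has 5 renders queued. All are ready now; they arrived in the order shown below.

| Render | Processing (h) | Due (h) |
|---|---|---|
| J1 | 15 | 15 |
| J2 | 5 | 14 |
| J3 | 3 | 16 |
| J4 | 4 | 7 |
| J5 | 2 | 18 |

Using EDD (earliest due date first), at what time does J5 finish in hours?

29

EDD (increasing due date): J4 J2 J1 J3 J5.
J4: 0→4
J2: 4→9
J1: 9→24
J3: 24→27
J5: 27→29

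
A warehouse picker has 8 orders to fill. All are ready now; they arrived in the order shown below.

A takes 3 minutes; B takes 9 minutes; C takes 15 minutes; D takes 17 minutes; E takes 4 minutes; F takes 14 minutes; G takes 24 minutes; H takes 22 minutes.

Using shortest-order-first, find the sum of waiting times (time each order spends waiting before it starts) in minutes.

SPT (increasing processing time): A E B F C D H G.
A: waits 0, runs 0→3
E: waits 3, runs 3→7
B: waits 7, runs 7→16
F: waits 16, runs 16→30
C: waits 30, runs 30→45
D: waits 45, runs 45→62
H: waits 62, runs 62→84
G: waits 84, runs 84→108
Sum = 0+3+7+16+30+45+62+84 = 247.

247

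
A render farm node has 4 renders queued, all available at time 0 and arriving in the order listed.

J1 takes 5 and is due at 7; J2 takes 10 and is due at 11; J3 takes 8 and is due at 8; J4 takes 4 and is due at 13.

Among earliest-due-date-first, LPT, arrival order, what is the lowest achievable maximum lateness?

14

EDD (increasing due date): J1 J3 J2 J4.
J1: 0→5, due 7, lateness -2
J3: 5→13, due 8, lateness 5
J2: 13→23, due 11, lateness 12
J4: 23→27, due 13, lateness 14
Maximum = 14.
LPT (decreasing processing time): J2 J3 J1 J4.
J2: 0→10, due 11, lateness -1
J3: 10→18, due 8, lateness 10
J1: 18→23, due 7, lateness 16
J4: 23→27, due 13, lateness 14
Maximum = 16.
FIFO (arrival order): J1 J2 J3 J4.
J1: 0→5, due 7, lateness -2
J2: 5→15, due 11, lateness 4
J3: 15→23, due 8, lateness 15
J4: 23→27, due 13, lateness 14
Maximum = 15.
EDD 14, LPT 16, FIFO 15 → minimum 14.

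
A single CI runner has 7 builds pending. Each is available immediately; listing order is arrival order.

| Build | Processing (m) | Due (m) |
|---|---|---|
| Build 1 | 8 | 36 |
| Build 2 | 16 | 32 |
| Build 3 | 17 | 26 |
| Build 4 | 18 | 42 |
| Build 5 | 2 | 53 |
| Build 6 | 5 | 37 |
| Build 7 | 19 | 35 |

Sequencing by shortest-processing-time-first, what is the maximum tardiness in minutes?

50

SPT (increasing processing time): Build 5 Build 6 Build 1 Build 2 Build 3 Build 4 Build 7.
Build 5: 0→2, due 53, tardiness 0
Build 6: 2→7, due 37, tardiness 0
Build 1: 7→15, due 36, tardiness 0
Build 2: 15→31, due 32, tardiness 0
Build 3: 31→48, due 26, tardiness 22
Build 4: 48→66, due 42, tardiness 24
Build 7: 66→85, due 35, tardiness 50
Maximum = 50.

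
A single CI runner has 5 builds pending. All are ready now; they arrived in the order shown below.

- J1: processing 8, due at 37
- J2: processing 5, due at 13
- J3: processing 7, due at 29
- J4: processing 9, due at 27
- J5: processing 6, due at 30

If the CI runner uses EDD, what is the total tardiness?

0

EDD (increasing due date): J2 J4 J3 J5 J1.
J2: 0→5, due 13, tardiness 0
J4: 5→14, due 27, tardiness 0
J3: 14→21, due 29, tardiness 0
J5: 21→27, due 30, tardiness 0
J1: 27→35, due 37, tardiness 0
Sum = 0+0+0+0+0 = 0.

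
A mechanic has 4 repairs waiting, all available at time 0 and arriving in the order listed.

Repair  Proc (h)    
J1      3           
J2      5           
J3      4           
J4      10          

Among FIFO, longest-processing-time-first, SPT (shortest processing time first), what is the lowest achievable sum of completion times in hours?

FIFO (arrival order): J1 J2 J3 J4.
J1: 0→3
J2: 3→8
J3: 8→12
J4: 12→22
Sum = 3+8+12+22 = 45.
LPT (decreasing processing time): J4 J2 J3 J1.
J4: 0→10
J2: 10→15
J3: 15→19
J1: 19→22
Sum = 10+15+19+22 = 66.
SPT (increasing processing time): J1 J3 J2 J4.
J1: 0→3
J3: 3→7
J2: 7→12
J4: 12→22
Sum = 3+7+12+22 = 44.
FIFO 45, LPT 66, SPT 44 → minimum 44.

44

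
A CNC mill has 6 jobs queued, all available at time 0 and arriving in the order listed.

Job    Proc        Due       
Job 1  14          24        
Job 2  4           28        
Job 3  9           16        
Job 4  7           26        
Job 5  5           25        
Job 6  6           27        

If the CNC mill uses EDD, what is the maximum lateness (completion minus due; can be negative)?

17

EDD (increasing due date): Job 3 Job 1 Job 5 Job 4 Job 6 Job 2.
Job 3: 0→9, due 16, lateness -7
Job 1: 9→23, due 24, lateness -1
Job 5: 23→28, due 25, lateness 3
Job 4: 28→35, due 26, lateness 9
Job 6: 35→41, due 27, lateness 14
Job 2: 41→45, due 28, lateness 17
Maximum = 17.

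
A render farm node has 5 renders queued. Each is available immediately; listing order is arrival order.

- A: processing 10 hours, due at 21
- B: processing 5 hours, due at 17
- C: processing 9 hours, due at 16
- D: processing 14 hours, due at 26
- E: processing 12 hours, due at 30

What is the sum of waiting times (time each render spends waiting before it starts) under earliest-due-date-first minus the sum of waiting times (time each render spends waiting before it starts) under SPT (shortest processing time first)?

6

EDD (increasing due date): C B A D E.
C: waits 0, runs 0→9
B: waits 9, runs 9→14
A: waits 14, runs 14→24
D: waits 24, runs 24→38
E: waits 38, runs 38→50
Sum = 0+9+14+24+38 = 85.
SPT (increasing processing time): B C A E D.
B: waits 0, runs 0→5
C: waits 5, runs 5→14
A: waits 14, runs 14→24
E: waits 24, runs 24→36
D: waits 36, runs 36→50
Sum = 0+5+14+24+36 = 79.
Difference = 85 − 79 = 6.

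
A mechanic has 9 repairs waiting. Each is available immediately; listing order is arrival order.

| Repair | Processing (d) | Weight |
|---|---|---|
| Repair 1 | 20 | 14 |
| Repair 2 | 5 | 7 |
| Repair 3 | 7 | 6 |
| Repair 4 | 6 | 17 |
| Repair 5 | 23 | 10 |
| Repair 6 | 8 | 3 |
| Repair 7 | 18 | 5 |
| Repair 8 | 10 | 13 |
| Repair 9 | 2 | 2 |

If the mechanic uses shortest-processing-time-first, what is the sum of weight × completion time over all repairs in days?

3306

SPT (increasing processing time): Repair 9 Repair 2 Repair 4 Repair 3 Repair 6 Repair 8 Repair 7 Repair 1 Repair 5.
Repair 9: finishes 2, weight 2, w·C = 4
Repair 2: finishes 7, weight 7, w·C = 49
Repair 4: finishes 13, weight 17, w·C = 221
Repair 3: finishes 20, weight 6, w·C = 120
Repair 6: finishes 28, weight 3, w·C = 84
Repair 8: finishes 38, weight 13, w·C = 494
Repair 7: finishes 56, weight 5, w·C = 280
Repair 1: finishes 76, weight 14, w·C = 1064
Repair 5: finishes 99, weight 10, w·C = 990
Sum = 4+49+221+120+84+494+280+1064+990 = 3306.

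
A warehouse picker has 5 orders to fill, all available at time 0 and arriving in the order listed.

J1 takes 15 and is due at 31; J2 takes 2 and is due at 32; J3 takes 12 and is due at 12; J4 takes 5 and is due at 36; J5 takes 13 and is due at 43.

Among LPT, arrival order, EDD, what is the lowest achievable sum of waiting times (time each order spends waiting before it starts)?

LPT (decreasing processing time): J1 J5 J3 J4 J2.
J1: waits 0, runs 0→15
J5: waits 15, runs 15→28
J3: waits 28, runs 28→40
J4: waits 40, runs 40→45
J2: waits 45, runs 45→47
Sum = 0+15+28+40+45 = 128.
FIFO (arrival order): J1 J2 J3 J4 J5.
J1: waits 0, runs 0→15
J2: waits 15, runs 15→17
J3: waits 17, runs 17→29
J4: waits 29, runs 29→34
J5: waits 34, runs 34→47
Sum = 0+15+17+29+34 = 95.
EDD (increasing due date): J3 J1 J2 J4 J5.
J3: waits 0, runs 0→12
J1: waits 12, runs 12→27
J2: waits 27, runs 27→29
J4: waits 29, runs 29→34
J5: waits 34, runs 34→47
Sum = 0+12+27+29+34 = 102.
LPT 128, FIFO 95, EDD 102 → minimum 95.

95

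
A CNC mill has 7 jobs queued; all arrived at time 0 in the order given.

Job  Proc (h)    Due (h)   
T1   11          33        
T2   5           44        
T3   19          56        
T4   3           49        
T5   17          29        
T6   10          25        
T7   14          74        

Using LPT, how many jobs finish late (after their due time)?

LPT (decreasing processing time): T3 T5 T7 T1 T6 T2 T4.
T3: 0→19, due 56, tardiness 0
T5: 19→36, due 29, tardiness 7
T7: 36→50, due 74, tardiness 0
T1: 50→61, due 33, tardiness 28
T6: 61→71, due 25, tardiness 46
T2: 71→76, due 44, tardiness 32
T4: 76→79, due 49, tardiness 30
Late jobs: 5.

5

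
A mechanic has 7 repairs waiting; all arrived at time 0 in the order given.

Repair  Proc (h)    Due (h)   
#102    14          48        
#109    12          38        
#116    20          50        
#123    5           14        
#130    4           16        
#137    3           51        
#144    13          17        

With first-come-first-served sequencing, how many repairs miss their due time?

4

FIFO (arrival order): #102 #109 #116 #123 #130 #137 #144.
#102: 0→14, due 48, tardiness 0
#109: 14→26, due 38, tardiness 0
#116: 26→46, due 50, tardiness 0
#123: 46→51, due 14, tardiness 37
#130: 51→55, due 16, tardiness 39
#137: 55→58, due 51, tardiness 7
#144: 58→71, due 17, tardiness 54
Late repairs: 4.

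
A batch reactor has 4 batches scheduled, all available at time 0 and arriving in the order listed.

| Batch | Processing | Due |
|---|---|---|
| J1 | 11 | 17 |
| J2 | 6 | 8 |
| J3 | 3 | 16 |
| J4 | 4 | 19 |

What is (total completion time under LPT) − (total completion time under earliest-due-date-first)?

LPT (decreasing processing time): J1 J2 J4 J3.
J1: 0→11
J2: 11→17
J4: 17→21
J3: 21→24
Sum = 11+17+21+24 = 73.
EDD (increasing due date): J2 J3 J1 J4.
J2: 0→6
J3: 6→9
J1: 9→20
J4: 20→24
Sum = 6+9+20+24 = 59.
Difference = 73 − 59 = 14.

14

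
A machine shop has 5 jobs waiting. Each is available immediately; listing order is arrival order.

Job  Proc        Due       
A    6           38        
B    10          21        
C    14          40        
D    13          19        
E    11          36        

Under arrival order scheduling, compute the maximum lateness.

FIFO (arrival order): A B C D E.
A: 0→6, due 38, lateness -32
B: 6→16, due 21, lateness -5
C: 16→30, due 40, lateness -10
D: 30→43, due 19, lateness 24
E: 43→54, due 36, lateness 18
Maximum = 24.

24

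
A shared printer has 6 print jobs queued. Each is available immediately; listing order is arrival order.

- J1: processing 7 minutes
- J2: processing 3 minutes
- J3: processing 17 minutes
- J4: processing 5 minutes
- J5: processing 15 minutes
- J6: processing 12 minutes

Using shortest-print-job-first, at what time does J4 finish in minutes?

8

SPT (increasing processing time): J2 J4 J1 J6 J5 J3.
J2: 0→3
J4: 3→8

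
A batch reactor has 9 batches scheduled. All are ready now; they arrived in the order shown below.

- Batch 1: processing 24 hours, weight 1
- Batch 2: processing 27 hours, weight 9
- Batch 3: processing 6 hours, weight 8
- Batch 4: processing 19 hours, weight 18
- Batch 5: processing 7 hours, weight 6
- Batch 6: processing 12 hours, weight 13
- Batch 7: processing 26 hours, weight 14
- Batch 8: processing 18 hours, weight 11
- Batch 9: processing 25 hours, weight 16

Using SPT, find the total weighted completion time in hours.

SPT (increasing processing time): Batch 3 Batch 5 Batch 6 Batch 8 Batch 4 Batch 1 Batch 9 Batch 7 Batch 2.
Batch 3: finishes 6, weight 8, w·C = 48
Batch 5: finishes 13, weight 6, w·C = 78
Batch 6: finishes 25, weight 13, w·C = 325
Batch 8: finishes 43, weight 11, w·C = 473
Batch 4: finishes 62, weight 18, w·C = 1116
Batch 1: finishes 86, weight 1, w·C = 86
Batch 9: finishes 111, weight 16, w·C = 1776
Batch 7: finishes 137, weight 14, w·C = 1918
Batch 2: finishes 164, weight 9, w·C = 1476
Sum = 48+78+325+473+1116+86+1776+1918+1476 = 7296.

7296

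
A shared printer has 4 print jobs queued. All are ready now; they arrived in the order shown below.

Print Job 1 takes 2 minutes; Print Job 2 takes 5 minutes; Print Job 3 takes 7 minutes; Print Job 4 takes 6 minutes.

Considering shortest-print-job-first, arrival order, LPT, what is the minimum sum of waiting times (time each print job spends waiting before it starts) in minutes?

22

SPT (increasing processing time): Print Job 1 Print Job 2 Print Job 4 Print Job 3.
Print Job 1: waits 0, runs 0→2
Print Job 2: waits 2, runs 2→7
Print Job 4: waits 7, runs 7→13
Print Job 3: waits 13, runs 13→20
Sum = 0+2+7+13 = 22.
FIFO (arrival order): Print Job 1 Print Job 2 Print Job 3 Print Job 4.
Print Job 1: waits 0, runs 0→2
Print Job 2: waits 2, runs 2→7
Print Job 3: waits 7, runs 7→14
Print Job 4: waits 14, runs 14→20
Sum = 0+2+7+14 = 23.
LPT (decreasing processing time): Print Job 3 Print Job 4 Print Job 2 Print Job 1.
Print Job 3: waits 0, runs 0→7
Print Job 4: waits 7, runs 7→13
Print Job 2: waits 13, runs 13→18
Print Job 1: waits 18, runs 18→20
Sum = 0+7+13+18 = 38.
SPT 22, FIFO 23, LPT 38 → minimum 22.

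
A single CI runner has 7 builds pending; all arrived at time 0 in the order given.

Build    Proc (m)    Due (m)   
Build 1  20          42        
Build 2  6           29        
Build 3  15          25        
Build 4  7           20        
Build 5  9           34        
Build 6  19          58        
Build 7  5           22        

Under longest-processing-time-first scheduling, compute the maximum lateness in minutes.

LPT (decreasing processing time): Build 1 Build 6 Build 3 Build 5 Build 4 Build 2 Build 7.
Build 1: 0→20, due 42, lateness -22
Build 6: 20→39, due 58, lateness -19
Build 3: 39→54, due 25, lateness 29
Build 5: 54→63, due 34, lateness 29
Build 4: 63→70, due 20, lateness 50
Build 2: 70→76, due 29, lateness 47
Build 7: 76→81, due 22, lateness 59
Maximum = 59.

59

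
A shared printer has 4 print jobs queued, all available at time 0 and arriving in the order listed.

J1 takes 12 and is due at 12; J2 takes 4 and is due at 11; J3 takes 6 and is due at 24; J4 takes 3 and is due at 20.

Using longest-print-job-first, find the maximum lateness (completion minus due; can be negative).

11

LPT (decreasing processing time): J1 J3 J2 J4.
J1: 0→12, due 12, lateness 0
J3: 12→18, due 24, lateness -6
J2: 18→22, due 11, lateness 11
J4: 22→25, due 20, lateness 5
Maximum = 11.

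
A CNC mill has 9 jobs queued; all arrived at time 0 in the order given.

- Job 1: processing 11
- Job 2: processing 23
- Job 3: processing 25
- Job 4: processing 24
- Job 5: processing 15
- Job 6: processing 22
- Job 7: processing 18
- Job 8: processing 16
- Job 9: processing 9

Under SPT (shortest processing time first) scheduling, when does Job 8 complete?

51

SPT (increasing processing time): Job 9 Job 1 Job 5 Job 8 Job 7 Job 6 Job 2 Job 4 Job 3.
Job 9: 0→9
Job 1: 9→20
Job 5: 20→35
Job 8: 35→51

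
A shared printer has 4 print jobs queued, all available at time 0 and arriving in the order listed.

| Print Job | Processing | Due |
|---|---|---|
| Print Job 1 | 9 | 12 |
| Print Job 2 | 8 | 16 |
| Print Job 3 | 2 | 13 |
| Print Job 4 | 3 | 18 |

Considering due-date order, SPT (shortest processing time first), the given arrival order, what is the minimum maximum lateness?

4

EDD (increasing due date): Print Job 1 Print Job 3 Print Job 2 Print Job 4.
Print Job 1: 0→9, due 12, lateness -3
Print Job 3: 9→11, due 13, lateness -2
Print Job 2: 11→19, due 16, lateness 3
Print Job 4: 19→22, due 18, lateness 4
Maximum = 4.
SPT (increasing processing time): Print Job 3 Print Job 4 Print Job 2 Print Job 1.
Print Job 3: 0→2, due 13, lateness -11
Print Job 4: 2→5, due 18, lateness -13
Print Job 2: 5→13, due 16, lateness -3
Print Job 1: 13→22, due 12, lateness 10
Maximum = 10.
FIFO (arrival order): Print Job 1 Print Job 2 Print Job 3 Print Job 4.
Print Job 1: 0→9, due 12, lateness -3
Print Job 2: 9→17, due 16, lateness 1
Print Job 3: 17→19, due 13, lateness 6
Print Job 4: 19→22, due 18, lateness 4
Maximum = 6.
EDD 4, SPT 10, FIFO 6 → minimum 4.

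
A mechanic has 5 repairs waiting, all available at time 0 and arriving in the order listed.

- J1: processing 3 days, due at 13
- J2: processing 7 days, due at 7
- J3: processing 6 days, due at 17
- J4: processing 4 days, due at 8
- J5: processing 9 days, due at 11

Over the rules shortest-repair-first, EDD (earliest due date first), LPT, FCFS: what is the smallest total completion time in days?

SPT (increasing processing time): J1 J4 J3 J2 J5.
J1: 0→3
J4: 3→7
J3: 7→13
J2: 13→20
J5: 20→29
Sum = 3+7+13+20+29 = 72.
EDD (increasing due date): J2 J4 J5 J1 J3.
J2: 0→7
J4: 7→11
J5: 11→20
J1: 20→23
J3: 23→29
Sum = 7+11+20+23+29 = 90.
LPT (decreasing processing time): J5 J2 J3 J4 J1.
J5: 0→9
J2: 9→16
J3: 16→22
J4: 22→26
J1: 26→29
Sum = 9+16+22+26+29 = 102.
FIFO (arrival order): J1 J2 J3 J4 J5.
J1: 0→3
J2: 3→10
J3: 10→16
J4: 16→20
J5: 20→29
Sum = 3+10+16+20+29 = 78.
SPT 72, EDD 90, LPT 102, FIFO 78 → minimum 72.

72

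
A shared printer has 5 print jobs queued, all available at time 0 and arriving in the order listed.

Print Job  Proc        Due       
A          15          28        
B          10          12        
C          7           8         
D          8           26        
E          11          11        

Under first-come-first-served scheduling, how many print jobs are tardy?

FIFO (arrival order): A B C D E.
A: 0→15, due 28, tardiness 0
B: 15→25, due 12, tardiness 13
C: 25→32, due 8, tardiness 24
D: 32→40, due 26, tardiness 14
E: 40→51, due 11, tardiness 40
Late print jobs: 4.

4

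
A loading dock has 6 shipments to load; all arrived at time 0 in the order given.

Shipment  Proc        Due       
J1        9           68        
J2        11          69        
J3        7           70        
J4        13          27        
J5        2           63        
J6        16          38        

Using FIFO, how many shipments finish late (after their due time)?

2

FIFO (arrival order): J1 J2 J3 J4 J5 J6.
J1: 0→9, due 68, tardiness 0
J2: 9→20, due 69, tardiness 0
J3: 20→27, due 70, tardiness 0
J4: 27→40, due 27, tardiness 13
J5: 40→42, due 63, tardiness 0
J6: 42→58, due 38, tardiness 20
Late shipments: 2.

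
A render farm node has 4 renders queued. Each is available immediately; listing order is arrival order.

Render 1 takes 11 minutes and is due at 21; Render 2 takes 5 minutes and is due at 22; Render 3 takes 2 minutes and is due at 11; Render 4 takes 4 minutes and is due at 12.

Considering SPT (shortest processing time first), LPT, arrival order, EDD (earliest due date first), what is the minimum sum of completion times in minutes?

SPT (increasing processing time): Render 3 Render 4 Render 2 Render 1.
Render 3: 0→2
Render 4: 2→6
Render 2: 6→11
Render 1: 11→22
Sum = 2+6+11+22 = 41.
LPT (decreasing processing time): Render 1 Render 2 Render 4 Render 3.
Render 1: 0→11
Render 2: 11→16
Render 4: 16→20
Render 3: 20→22
Sum = 11+16+20+22 = 69.
FIFO (arrival order): Render 1 Render 2 Render 3 Render 4.
Render 1: 0→11
Render 2: 11→16
Render 3: 16→18
Render 4: 18→22
Sum = 11+16+18+22 = 67.
EDD (increasing due date): Render 3 Render 4 Render 1 Render 2.
Render 3: 0→2
Render 4: 2→6
Render 1: 6→17
Render 2: 17→22
Sum = 2+6+17+22 = 47.
SPT 41, LPT 69, FIFO 67, EDD 47 → minimum 41.

41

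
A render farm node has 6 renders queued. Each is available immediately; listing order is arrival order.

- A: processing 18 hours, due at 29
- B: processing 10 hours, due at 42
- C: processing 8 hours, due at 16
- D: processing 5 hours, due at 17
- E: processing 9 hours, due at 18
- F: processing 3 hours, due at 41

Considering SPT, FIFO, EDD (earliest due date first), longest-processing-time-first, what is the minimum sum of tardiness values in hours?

SPT (increasing processing time): F D C E B A.
F: 0→3, due 41, tardiness 0
D: 3→8, due 17, tardiness 0
C: 8→16, due 16, tardiness 0
E: 16→25, due 18, tardiness 7
B: 25→35, due 42, tardiness 0
A: 35→53, due 29, tardiness 24
Sum = 0+0+0+7+0+24 = 31.
FIFO (arrival order): A B C D E F.
A: 0→18, due 29, tardiness 0
B: 18→28, due 42, tardiness 0
C: 28→36, due 16, tardiness 20
D: 36→41, due 17, tardiness 24
E: 41→50, due 18, tardiness 32
F: 50→53, due 41, tardiness 12
Sum = 0+0+20+24+32+12 = 88.
EDD (increasing due date): C D E A F B.
C: 0→8, due 16, tardiness 0
D: 8→13, due 17, tardiness 0
E: 13→22, due 18, tardiness 4
A: 22→40, due 29, tardiness 11
F: 40→43, due 41, tardiness 2
B: 43→53, due 42, tardiness 11
Sum = 0+0+4+11+2+11 = 28.
LPT (decreasing processing time): A B E C D F.
A: 0→18, due 29, tardiness 0
B: 18→28, due 42, tardiness 0
E: 28→37, due 18, tardiness 19
C: 37→45, due 16, tardiness 29
D: 45→50, due 17, tardiness 33
F: 50→53, due 41, tardiness 12
Sum = 0+0+19+29+33+12 = 93.
SPT 31, FIFO 88, EDD 28, LPT 93 → minimum 28.

28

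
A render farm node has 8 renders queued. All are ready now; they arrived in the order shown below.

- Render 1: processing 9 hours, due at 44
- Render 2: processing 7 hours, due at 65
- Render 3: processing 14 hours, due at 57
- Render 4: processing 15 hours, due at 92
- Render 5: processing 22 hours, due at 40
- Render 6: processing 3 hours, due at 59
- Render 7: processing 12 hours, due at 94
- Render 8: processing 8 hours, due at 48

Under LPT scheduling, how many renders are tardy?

LPT (decreasing processing time): Render 5 Render 4 Render 3 Render 7 Render 1 Render 8 Render 2 Render 6.
Render 5: 0→22, due 40, tardiness 0
Render 4: 22→37, due 92, tardiness 0
Render 3: 37→51, due 57, tardiness 0
Render 7: 51→63, due 94, tardiness 0
Render 1: 63→72, due 44, tardiness 28
Render 8: 72→80, due 48, tardiness 32
Render 2: 80→87, due 65, tardiness 22
Render 6: 87→90, due 59, tardiness 31
Late renders: 4.

4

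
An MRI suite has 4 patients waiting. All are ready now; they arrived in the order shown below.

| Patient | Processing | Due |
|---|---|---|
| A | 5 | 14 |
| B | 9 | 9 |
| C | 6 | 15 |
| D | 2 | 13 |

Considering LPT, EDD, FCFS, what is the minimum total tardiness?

9

LPT (decreasing processing time): B C A D.
B: 0→9, due 9, tardiness 0
C: 9→15, due 15, tardiness 0
A: 15→20, due 14, tardiness 6
D: 20→22, due 13, tardiness 9
Sum = 0+0+6+9 = 15.
EDD (increasing due date): B D A C.
B: 0→9, due 9, tardiness 0
D: 9→11, due 13, tardiness 0
A: 11→16, due 14, tardiness 2
C: 16→22, due 15, tardiness 7
Sum = 0+0+2+7 = 9.
FIFO (arrival order): A B C D.
A: 0→5, due 14, tardiness 0
B: 5→14, due 9, tardiness 5
C: 14→20, due 15, tardiness 5
D: 20→22, due 13, tardiness 9
Sum = 0+5+5+9 = 19.
LPT 15, EDD 9, FIFO 19 → minimum 9.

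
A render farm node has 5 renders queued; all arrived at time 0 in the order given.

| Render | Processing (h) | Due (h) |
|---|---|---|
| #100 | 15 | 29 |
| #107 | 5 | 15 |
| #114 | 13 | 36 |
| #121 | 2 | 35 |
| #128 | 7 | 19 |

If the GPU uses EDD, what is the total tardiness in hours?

EDD (increasing due date): #107 #128 #100 #121 #114.
#107: 0→5, due 15, tardiness 0
#128: 5→12, due 19, tardiness 0
#100: 12→27, due 29, tardiness 0
#121: 27→29, due 35, tardiness 0
#114: 29→42, due 36, tardiness 6
Sum = 0+0+0+0+6 = 6.

6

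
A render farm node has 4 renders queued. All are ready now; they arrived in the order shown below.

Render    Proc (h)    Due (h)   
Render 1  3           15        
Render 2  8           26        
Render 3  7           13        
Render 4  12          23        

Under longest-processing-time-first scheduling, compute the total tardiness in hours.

29

LPT (decreasing processing time): Render 4 Render 2 Render 3 Render 1.
Render 4: 0→12, due 23, tardiness 0
Render 2: 12→20, due 26, tardiness 0
Render 3: 20→27, due 13, tardiness 14
Render 1: 27→30, due 15, tardiness 15
Sum = 0+0+14+15 = 29.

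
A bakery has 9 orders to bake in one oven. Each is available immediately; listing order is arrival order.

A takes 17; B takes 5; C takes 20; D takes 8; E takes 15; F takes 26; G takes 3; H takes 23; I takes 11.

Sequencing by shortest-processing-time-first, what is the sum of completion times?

464

SPT (increasing processing time): G B D I E A C H F.
G: 0→3
B: 3→8
D: 8→16
I: 16→27
E: 27→42
A: 42→59
C: 59→79
H: 79→102
F: 102→128
Sum = 3+8+16+27+42+59+79+102+128 = 464.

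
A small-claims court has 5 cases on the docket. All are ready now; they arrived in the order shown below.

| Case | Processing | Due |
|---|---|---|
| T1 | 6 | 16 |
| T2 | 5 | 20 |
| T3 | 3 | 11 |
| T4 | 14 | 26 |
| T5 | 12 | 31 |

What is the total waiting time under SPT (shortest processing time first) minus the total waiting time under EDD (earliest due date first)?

-3

SPT (increasing processing time): T3 T2 T1 T5 T4.
T3: waits 0, runs 0→3
T2: waits 3, runs 3→8
T1: waits 8, runs 8→14
T5: waits 14, runs 14→26
T4: waits 26, runs 26→40
Sum = 0+3+8+14+26 = 51.
EDD (increasing due date): T3 T1 T2 T4 T5.
T3: waits 0, runs 0→3
T1: waits 3, runs 3→9
T2: waits 9, runs 9→14
T4: waits 14, runs 14→28
T5: waits 28, runs 28→40
Sum = 0+3+9+14+28 = 54.
Difference = 51 − 54 = -3.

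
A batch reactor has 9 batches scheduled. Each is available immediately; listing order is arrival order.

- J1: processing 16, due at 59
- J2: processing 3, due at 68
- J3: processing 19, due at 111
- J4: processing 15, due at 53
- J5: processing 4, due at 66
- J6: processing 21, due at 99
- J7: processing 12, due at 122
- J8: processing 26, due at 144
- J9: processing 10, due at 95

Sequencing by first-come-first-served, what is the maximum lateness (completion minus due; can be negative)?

31

FIFO (arrival order): J1 J2 J3 J4 J5 J6 J7 J8 J9.
J1: 0→16, due 59, lateness -43
J2: 16→19, due 68, lateness -49
J3: 19→38, due 111, lateness -73
J4: 38→53, due 53, lateness 0
J5: 53→57, due 66, lateness -9
J6: 57→78, due 99, lateness -21
J7: 78→90, due 122, lateness -32
J8: 90→116, due 144, lateness -28
J9: 116→126, due 95, lateness 31
Maximum = 31.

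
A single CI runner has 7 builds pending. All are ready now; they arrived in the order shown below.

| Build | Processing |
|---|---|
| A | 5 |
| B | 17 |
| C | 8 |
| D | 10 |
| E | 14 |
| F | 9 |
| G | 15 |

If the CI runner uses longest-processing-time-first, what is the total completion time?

LPT (decreasing processing time): B G E D F C A.
B: 0→17
G: 17→32
E: 32→46
D: 46→56
F: 56→65
C: 65→73
A: 73→78
Sum = 17+32+46+56+65+73+78 = 367.

367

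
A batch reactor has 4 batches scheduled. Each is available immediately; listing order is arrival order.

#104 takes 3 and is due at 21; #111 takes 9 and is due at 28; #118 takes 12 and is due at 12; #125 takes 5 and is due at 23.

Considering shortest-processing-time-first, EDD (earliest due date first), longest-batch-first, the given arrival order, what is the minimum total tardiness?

1

SPT (increasing processing time): #104 #125 #111 #118.
#104: 0→3, due 21, tardiness 0
#125: 3→8, due 23, tardiness 0
#111: 8→17, due 28, tardiness 0
#118: 17→29, due 12, tardiness 17
Sum = 0+0+0+17 = 17.
EDD (increasing due date): #118 #104 #125 #111.
#118: 0→12, due 12, tardiness 0
#104: 12→15, due 21, tardiness 0
#125: 15→20, due 23, tardiness 0
#111: 20→29, due 28, tardiness 1
Sum = 0+0+0+1 = 1.
LPT (decreasing processing time): #118 #111 #125 #104.
#118: 0→12, due 12, tardiness 0
#111: 12→21, due 28, tardiness 0
#125: 21→26, due 23, tardiness 3
#104: 26→29, due 21, tardiness 8
Sum = 0+0+3+8 = 11.
FIFO (arrival order): #104 #111 #118 #125.
#104: 0→3, due 21, tardiness 0
#111: 3→12, due 28, tardiness 0
#118: 12→24, due 12, tardiness 12
#125: 24→29, due 23, tardiness 6
Sum = 0+0+12+6 = 18.
SPT 17, EDD 1, LPT 11, FIFO 18 → minimum 1.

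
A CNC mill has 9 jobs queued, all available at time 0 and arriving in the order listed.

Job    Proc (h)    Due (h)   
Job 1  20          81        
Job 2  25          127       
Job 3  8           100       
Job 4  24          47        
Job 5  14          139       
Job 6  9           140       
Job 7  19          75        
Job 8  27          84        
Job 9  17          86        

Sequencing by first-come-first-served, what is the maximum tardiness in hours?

FIFO (arrival order): Job 1 Job 2 Job 3 Job 4 Job 5 Job 6 Job 7 Job 8 Job 9.
Job 1: 0→20, due 81, tardiness 0
Job 2: 20→45, due 127, tardiness 0
Job 3: 45→53, due 100, tardiness 0
Job 4: 53→77, due 47, tardiness 30
Job 5: 77→91, due 139, tardiness 0
Job 6: 91→100, due 140, tardiness 0
Job 7: 100→119, due 75, tardiness 44
Job 8: 119→146, due 84, tardiness 62
Job 9: 146→163, due 86, tardiness 77
Maximum = 77.

77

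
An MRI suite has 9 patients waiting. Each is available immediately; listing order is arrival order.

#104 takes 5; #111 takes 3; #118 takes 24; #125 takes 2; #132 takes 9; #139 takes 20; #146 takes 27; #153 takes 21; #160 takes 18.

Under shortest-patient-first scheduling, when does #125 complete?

SPT (increasing processing time): #125 #111 #104 #132 #160 #139 #153 #118 #146.
#125: 0→2

2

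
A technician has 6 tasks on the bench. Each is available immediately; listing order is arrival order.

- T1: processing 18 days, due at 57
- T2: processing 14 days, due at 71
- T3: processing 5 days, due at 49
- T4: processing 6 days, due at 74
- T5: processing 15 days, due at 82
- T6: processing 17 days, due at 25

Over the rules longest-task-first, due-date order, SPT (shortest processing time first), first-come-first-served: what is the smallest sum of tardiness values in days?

LPT (decreasing processing time): T1 T6 T5 T2 T4 T3.
T1: 0→18, due 57, tardiness 0
T6: 18→35, due 25, tardiness 10
T5: 35→50, due 82, tardiness 0
T2: 50→64, due 71, tardiness 0
T4: 64→70, due 74, tardiness 0
T3: 70→75, due 49, tardiness 26
Sum = 0+10+0+0+0+26 = 36.
EDD (increasing due date): T6 T3 T1 T2 T4 T5.
T6: 0→17, due 25, tardiness 0
T3: 17→22, due 49, tardiness 0
T1: 22→40, due 57, tardiness 0
T2: 40→54, due 71, tardiness 0
T4: 54→60, due 74, tardiness 0
T5: 60→75, due 82, tardiness 0
Sum = 0+0+0+0+0+0 = 0.
SPT (increasing processing time): T3 T4 T2 T5 T6 T1.
T3: 0→5, due 49, tardiness 0
T4: 5→11, due 74, tardiness 0
T2: 11→25, due 71, tardiness 0
T5: 25→40, due 82, tardiness 0
T6: 40→57, due 25, tardiness 32
T1: 57→75, due 57, tardiness 18
Sum = 0+0+0+0+32+18 = 50.
FIFO (arrival order): T1 T2 T3 T4 T5 T6.
T1: 0→18, due 57, tardiness 0
T2: 18→32, due 71, tardiness 0
T3: 32→37, due 49, tardiness 0
T4: 37→43, due 74, tardiness 0
T5: 43→58, due 82, tardiness 0
T6: 58→75, due 25, tardiness 50
Sum = 0+0+0+0+0+50 = 50.
LPT 36, EDD 0, SPT 50, FIFO 50 → minimum 0.

0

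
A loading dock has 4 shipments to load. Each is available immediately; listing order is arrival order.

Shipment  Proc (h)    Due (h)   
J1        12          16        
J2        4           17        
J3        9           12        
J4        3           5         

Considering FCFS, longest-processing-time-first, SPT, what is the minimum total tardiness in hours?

16

FIFO (arrival order): J1 J2 J3 J4.
J1: 0→12, due 16, tardiness 0
J2: 12→16, due 17, tardiness 0
J3: 16→25, due 12, tardiness 13
J4: 25→28, due 5, tardiness 23
Sum = 0+0+13+23 = 36.
LPT (decreasing processing time): J1 J3 J2 J4.
J1: 0→12, due 16, tardiness 0
J3: 12→21, due 12, tardiness 9
J2: 21→25, due 17, tardiness 8
J4: 25→28, due 5, tardiness 23
Sum = 0+9+8+23 = 40.
SPT (increasing processing time): J4 J2 J3 J1.
J4: 0→3, due 5, tardiness 0
J2: 3→7, due 17, tardiness 0
J3: 7→16, due 12, tardiness 4
J1: 16→28, due 16, tardiness 12
Sum = 0+0+4+12 = 16.
FIFO 36, LPT 40, SPT 16 → minimum 16.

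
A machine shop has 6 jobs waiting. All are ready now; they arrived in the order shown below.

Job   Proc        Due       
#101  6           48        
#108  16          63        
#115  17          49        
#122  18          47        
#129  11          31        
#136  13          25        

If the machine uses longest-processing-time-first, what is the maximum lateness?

44

LPT (decreasing processing time): #122 #115 #108 #136 #129 #101.
#122: 0→18, due 47, lateness -29
#115: 18→35, due 49, lateness -14
#108: 35→51, due 63, lateness -12
#136: 51→64, due 25, lateness 39
#129: 64→75, due 31, lateness 44
#101: 75→81, due 48, lateness 33
Maximum = 44.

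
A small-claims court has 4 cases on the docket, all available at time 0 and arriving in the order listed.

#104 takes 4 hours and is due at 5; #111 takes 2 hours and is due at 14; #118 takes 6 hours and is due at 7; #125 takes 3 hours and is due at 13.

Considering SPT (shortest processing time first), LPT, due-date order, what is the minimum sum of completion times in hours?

31

SPT (increasing processing time): #111 #125 #104 #118.
#111: 0→2
#125: 2→5
#104: 5→9
#118: 9→15
Sum = 2+5+9+15 = 31.
LPT (decreasing processing time): #118 #104 #125 #111.
#118: 0→6
#104: 6→10
#125: 10→13
#111: 13→15
Sum = 6+10+13+15 = 44.
EDD (increasing due date): #104 #118 #125 #111.
#104: 0→4
#118: 4→10
#125: 10→13
#111: 13→15
Sum = 4+10+13+15 = 42.
SPT 31, LPT 44, EDD 42 → minimum 31.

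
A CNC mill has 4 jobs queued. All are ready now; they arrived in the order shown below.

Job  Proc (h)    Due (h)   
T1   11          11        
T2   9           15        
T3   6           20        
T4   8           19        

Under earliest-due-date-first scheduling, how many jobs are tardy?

3

EDD (increasing due date): T1 T2 T4 T3.
T1: 0→11, due 11, tardiness 0
T2: 11→20, due 15, tardiness 5
T4: 20→28, due 19, tardiness 9
T3: 28→34, due 20, tardiness 14
Late jobs: 3.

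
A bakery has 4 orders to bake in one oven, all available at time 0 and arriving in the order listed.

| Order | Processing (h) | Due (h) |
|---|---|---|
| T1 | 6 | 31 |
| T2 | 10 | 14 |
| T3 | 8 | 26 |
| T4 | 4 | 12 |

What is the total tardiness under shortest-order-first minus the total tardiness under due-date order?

SPT (increasing processing time): T4 T1 T3 T2.
T4: 0→4, due 12, tardiness 0
T1: 4→10, due 31, tardiness 0
T3: 10→18, due 26, tardiness 0
T2: 18→28, due 14, tardiness 14
Sum = 0+0+0+14 = 14.
EDD (increasing due date): T4 T2 T3 T1.
T4: 0→4, due 12, tardiness 0
T2: 4→14, due 14, tardiness 0
T3: 14→22, due 26, tardiness 0
T1: 22→28, due 31, tardiness 0
Sum = 0+0+0+0 = 0.
Difference = 14 − 0 = 14.

14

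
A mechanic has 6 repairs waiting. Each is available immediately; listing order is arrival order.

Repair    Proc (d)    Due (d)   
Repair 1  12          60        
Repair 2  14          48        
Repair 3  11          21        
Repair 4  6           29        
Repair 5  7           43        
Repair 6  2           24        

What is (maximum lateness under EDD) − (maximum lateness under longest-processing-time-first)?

EDD (increasing due date): Repair 3 Repair 6 Repair 4 Repair 5 Repair 2 Repair 1.
Repair 3: 0→11, due 21, lateness -10
Repair 6: 11→13, due 24, lateness -11
Repair 4: 13→19, due 29, lateness -10
Repair 5: 19→26, due 43, lateness -17
Repair 2: 26→40, due 48, lateness -8
Repair 1: 40→52, due 60, lateness -8
Maximum = -8.
LPT (decreasing processing time): Repair 2 Repair 1 Repair 3 Repair 5 Repair 4 Repair 6.
Repair 2: 0→14, due 48, lateness -34
Repair 1: 14→26, due 60, lateness -34
Repair 3: 26→37, due 21, lateness 16
Repair 5: 37→44, due 43, lateness 1
Repair 4: 44→50, due 29, lateness 21
Repair 6: 50→52, due 24, lateness 28
Maximum = 28.
Difference = -8 − 28 = -36.

-36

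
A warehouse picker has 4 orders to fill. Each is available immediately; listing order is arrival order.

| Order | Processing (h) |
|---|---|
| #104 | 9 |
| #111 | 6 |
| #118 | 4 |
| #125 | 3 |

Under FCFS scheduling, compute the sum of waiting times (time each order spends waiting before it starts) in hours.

43

FIFO (arrival order): #104 #111 #118 #125.
#104: waits 0, runs 0→9
#111: waits 9, runs 9→15
#118: waits 15, runs 15→19
#125: waits 19, runs 19→22
Sum = 0+9+15+19 = 43.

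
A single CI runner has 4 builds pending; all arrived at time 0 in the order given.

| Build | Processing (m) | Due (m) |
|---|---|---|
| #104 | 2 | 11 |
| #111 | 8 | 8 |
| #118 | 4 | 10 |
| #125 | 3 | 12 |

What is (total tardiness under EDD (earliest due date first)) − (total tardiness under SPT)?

EDD (increasing due date): #111 #118 #104 #125.
#111: 0→8, due 8, tardiness 0
#118: 8→12, due 10, tardiness 2
#104: 12→14, due 11, tardiness 3
#125: 14→17, due 12, tardiness 5
Sum = 0+2+3+5 = 10.
SPT (increasing processing time): #104 #125 #118 #111.
#104: 0→2, due 11, tardiness 0
#125: 2→5, due 12, tardiness 0
#118: 5→9, due 10, tardiness 0
#111: 9→17, due 8, tardiness 9
Sum = 0+0+0+9 = 9.
Difference = 10 − 9 = 1.

1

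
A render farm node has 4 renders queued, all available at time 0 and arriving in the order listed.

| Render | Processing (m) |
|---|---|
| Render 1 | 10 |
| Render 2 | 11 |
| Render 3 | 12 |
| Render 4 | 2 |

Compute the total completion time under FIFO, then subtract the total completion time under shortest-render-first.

27

FIFO (arrival order): Render 1 Render 2 Render 3 Render 4.
Render 1: 0→10
Render 2: 10→21
Render 3: 21→33
Render 4: 33→35
Sum = 10+21+33+35 = 99.
SPT (increasing processing time): Render 4 Render 1 Render 2 Render 3.
Render 4: 0→2
Render 1: 2→12
Render 2: 12→23
Render 3: 23→35
Sum = 2+12+23+35 = 72.
Difference = 99 − 72 = 27.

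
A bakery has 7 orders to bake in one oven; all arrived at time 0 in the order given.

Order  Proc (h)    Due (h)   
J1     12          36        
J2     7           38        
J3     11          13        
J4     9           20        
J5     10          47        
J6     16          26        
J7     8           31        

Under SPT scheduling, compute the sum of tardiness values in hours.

SPT (increasing processing time): J2 J7 J4 J5 J3 J1 J6.
J2: 0→7, due 38, tardiness 0
J7: 7→15, due 31, tardiness 0
J4: 15→24, due 20, tardiness 4
J5: 24→34, due 47, tardiness 0
J3: 34→45, due 13, tardiness 32
J1: 45→57, due 36, tardiness 21
J6: 57→73, due 26, tardiness 47
Sum = 0+0+4+0+32+21+47 = 104.

104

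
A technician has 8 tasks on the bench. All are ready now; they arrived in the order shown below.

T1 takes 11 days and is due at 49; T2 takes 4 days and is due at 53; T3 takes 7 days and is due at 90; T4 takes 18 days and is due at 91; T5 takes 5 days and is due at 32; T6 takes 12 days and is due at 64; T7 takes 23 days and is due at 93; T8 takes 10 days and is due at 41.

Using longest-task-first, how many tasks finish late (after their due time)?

4

LPT (decreasing processing time): T7 T4 T6 T1 T8 T3 T5 T2.
T7: 0→23, due 93, tardiness 0
T4: 23→41, due 91, tardiness 0
T6: 41→53, due 64, tardiness 0
T1: 53→64, due 49, tardiness 15
T8: 64→74, due 41, tardiness 33
T3: 74→81, due 90, tardiness 0
T5: 81→86, due 32, tardiness 54
T2: 86→90, due 53, tardiness 37
Late tasks: 4.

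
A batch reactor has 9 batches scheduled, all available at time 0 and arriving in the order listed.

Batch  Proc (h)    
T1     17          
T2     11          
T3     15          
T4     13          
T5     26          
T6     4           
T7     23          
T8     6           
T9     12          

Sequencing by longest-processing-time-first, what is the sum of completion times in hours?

LPT (decreasing processing time): T5 T7 T1 T3 T4 T9 T2 T8 T6.
T5: 0→26
T7: 26→49
T1: 49→66
T3: 66→81
T4: 81→94
T9: 94→106
T2: 106→117
T8: 117→123
T6: 123→127
Sum = 26+49+66+81+94+106+117+123+127 = 789.

789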